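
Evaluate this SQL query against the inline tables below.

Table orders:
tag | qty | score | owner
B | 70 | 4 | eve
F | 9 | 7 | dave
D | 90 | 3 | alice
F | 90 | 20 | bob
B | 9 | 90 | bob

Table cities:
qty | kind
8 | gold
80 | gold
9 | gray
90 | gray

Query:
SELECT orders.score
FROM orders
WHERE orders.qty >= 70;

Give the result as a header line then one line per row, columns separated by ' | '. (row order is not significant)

== RESULT ==
orders.score
4
3
20

Derivation:
After WHERE (3 rows):
orders.tag | orders.qty | orders.score | orders.owner
B | 70 | 4 | eve
D | 90 | 3 | alice
F | 90 | 20 | bob
After SELECT (3 rows):
orders.score
4
3
20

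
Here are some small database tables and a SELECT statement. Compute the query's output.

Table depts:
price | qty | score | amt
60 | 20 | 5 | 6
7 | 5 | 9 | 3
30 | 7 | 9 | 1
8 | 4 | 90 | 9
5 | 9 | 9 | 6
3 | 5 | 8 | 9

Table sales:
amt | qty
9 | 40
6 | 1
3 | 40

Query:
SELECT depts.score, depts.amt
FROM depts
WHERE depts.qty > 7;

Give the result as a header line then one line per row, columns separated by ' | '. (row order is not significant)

== RESULT ==
depts.score | depts.amt
5 | 6
9 | 6

Derivation:
After WHERE (2 rows):
depts.price | depts.qty | depts.score | depts.amt
60 | 20 | 5 | 6
5 | 9 | 9 | 6
After SELECT (2 rows):
depts.score | depts.amt
5 | 6
9 | 6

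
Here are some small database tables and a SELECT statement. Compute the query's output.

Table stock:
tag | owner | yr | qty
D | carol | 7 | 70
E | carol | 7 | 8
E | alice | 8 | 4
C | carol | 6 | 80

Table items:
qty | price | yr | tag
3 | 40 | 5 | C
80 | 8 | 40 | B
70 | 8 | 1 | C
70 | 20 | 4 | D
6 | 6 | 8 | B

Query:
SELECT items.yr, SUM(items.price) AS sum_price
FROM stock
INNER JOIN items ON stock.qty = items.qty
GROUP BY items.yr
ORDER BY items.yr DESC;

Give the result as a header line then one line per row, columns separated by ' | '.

After JOIN items (3 rows):
stock.tag | stock.owner | stock.yr | stock.qty | items.qty | items.price | items.yr | items.tag
D | carol | 7 | 70 | 70 | 8 | 1 | C
D | carol | 7 | 70 | 70 | 20 | 4 | D
C | carol | 6 | 80 | 80 | 8 | 40 | B
After GROUP BY (3 rows):
items.yr | sum_price
1 | 8
4 | 20
40 | 8
After ORDER BY (3 rows):
items.yr | sum_price
40 | 8
4 | 20
1 | 8

== RESULT ==
items.yr | sum_price
40 | 8
4 | 20
1 | 8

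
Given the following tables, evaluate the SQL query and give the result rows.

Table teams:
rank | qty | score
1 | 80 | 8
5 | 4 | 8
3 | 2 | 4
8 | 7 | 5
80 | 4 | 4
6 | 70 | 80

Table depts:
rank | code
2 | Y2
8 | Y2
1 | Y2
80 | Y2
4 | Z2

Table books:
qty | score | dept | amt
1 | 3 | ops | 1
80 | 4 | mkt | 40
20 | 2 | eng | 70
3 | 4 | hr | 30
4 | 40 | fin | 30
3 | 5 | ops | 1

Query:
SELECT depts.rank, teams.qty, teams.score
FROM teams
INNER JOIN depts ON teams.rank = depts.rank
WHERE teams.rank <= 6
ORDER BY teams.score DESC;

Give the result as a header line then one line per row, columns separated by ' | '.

After JOIN depts (3 rows):
teams.rank | teams.qty | teams.score | depts.rank | depts.code
1 | 80 | 8 | 1 | Y2
8 | 7 | 5 | 8 | Y2
80 | 4 | 4 | 80 | Y2
After WHERE (1 rows):
teams.rank | teams.qty | teams.score | depts.rank | depts.code
1 | 80 | 8 | 1 | Y2
After SELECT (1 rows):
depts.rank | teams.qty | teams.score
1 | 80 | 8
After ORDER BY (1 rows):
depts.rank | teams.qty | teams.score
1 | 80 | 8

== RESULT ==
depts.rank | teams.qty | teams.score
1 | 80 | 8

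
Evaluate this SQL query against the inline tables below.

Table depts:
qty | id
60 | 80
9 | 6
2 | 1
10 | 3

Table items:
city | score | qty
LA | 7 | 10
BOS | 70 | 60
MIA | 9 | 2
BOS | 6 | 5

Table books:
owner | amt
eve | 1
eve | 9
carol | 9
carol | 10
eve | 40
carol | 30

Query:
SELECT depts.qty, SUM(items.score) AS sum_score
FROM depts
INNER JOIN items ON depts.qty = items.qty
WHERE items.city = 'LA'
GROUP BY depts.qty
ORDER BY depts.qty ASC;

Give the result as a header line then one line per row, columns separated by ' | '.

After JOIN items (3 rows):
depts.qty | depts.id | items.city | items.score | items.qty
60 | 80 | BOS | 70 | 60
2 | 1 | MIA | 9 | 2
10 | 3 | LA | 7 | 10
After WHERE (1 rows):
depts.qty | depts.id | items.city | items.score | items.qty
10 | 3 | LA | 7 | 10
After GROUP BY (1 rows):
depts.qty | sum_score
10 | 7
After ORDER BY (1 rows):
depts.qty | sum_score
10 | 7

== RESULT ==
depts.qty | sum_score
10 | 7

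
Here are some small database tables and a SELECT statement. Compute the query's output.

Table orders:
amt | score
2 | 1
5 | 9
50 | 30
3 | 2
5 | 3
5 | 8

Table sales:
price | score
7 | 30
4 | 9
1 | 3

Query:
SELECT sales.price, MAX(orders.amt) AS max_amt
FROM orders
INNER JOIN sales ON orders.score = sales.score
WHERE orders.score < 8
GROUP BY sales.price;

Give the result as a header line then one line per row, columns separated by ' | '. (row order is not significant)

After JOIN sales (3 rows):
orders.amt | orders.score | sales.price | sales.score
5 | 9 | 4 | 9
50 | 30 | 7 | 30
5 | 3 | 1 | 3
After WHERE (1 rows):
orders.amt | orders.score | sales.price | sales.score
5 | 3 | 1 | 3
After GROUP BY (1 rows):
sales.price | max_amt
1 | 5

== RESULT ==
sales.price | max_amt
1 | 5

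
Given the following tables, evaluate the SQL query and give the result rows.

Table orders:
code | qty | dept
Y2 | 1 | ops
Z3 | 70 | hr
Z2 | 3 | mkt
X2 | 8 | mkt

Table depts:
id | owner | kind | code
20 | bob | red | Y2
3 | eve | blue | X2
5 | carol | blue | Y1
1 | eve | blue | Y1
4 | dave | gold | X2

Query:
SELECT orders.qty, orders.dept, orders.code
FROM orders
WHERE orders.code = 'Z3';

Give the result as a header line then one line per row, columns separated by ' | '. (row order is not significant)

After WHERE (1 rows):
orders.code | orders.qty | orders.dept
Z3 | 70 | hr
After SELECT (1 rows):
orders.qty | orders.dept | orders.code
70 | hr | Z3

== RESULT ==
orders.qty | orders.dept | orders.code
70 | hr | Z3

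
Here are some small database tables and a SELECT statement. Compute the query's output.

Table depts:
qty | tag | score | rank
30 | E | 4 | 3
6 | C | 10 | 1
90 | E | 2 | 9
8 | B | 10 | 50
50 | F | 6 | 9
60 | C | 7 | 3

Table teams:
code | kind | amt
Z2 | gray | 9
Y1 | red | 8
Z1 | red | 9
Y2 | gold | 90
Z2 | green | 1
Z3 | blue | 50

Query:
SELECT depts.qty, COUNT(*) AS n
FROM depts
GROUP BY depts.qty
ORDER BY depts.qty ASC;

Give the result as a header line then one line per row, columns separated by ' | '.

After GROUP BY (6 rows):
depts.qty | n
30 | 1
6 | 1
90 | 1
8 | 1
50 | 1
60 | 1
After ORDER BY (6 rows):
depts.qty | n
6 | 1
8 | 1
30 | 1
50 | 1
60 | 1
90 | 1

== RESULT ==
depts.qty | n
6 | 1
8 | 1
30 | 1
50 | 1
60 | 1
90 | 1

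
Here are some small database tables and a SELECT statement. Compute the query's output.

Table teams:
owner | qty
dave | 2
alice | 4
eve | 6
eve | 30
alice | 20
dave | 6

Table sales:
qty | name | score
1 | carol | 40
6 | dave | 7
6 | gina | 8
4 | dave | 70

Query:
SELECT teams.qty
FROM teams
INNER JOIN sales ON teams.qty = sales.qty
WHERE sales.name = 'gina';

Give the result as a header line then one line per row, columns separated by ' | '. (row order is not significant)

After JOIN sales (5 rows):
teams.owner | teams.qty | sales.qty | sales.name | sales.score
alice | 4 | 4 | dave | 70
eve | 6 | 6 | dave | 7
eve | 6 | 6 | gina | 8
dave | 6 | 6 | dave | 7
dave | 6 | 6 | gina | 8
After WHERE (2 rows):
teams.owner | teams.qty | sales.qty | sales.name | sales.score
eve | 6 | 6 | gina | 8
dave | 6 | 6 | gina | 8
After SELECT (2 rows):
teams.qty
6
6

== RESULT ==
teams.qty
6
6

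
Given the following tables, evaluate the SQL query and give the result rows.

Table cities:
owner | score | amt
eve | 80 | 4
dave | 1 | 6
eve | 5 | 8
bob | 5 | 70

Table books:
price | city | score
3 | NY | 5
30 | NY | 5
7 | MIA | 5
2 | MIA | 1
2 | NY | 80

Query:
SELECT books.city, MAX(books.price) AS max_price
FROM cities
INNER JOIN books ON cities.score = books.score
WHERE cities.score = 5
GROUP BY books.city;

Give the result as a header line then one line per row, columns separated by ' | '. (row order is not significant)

After JOIN books (8 rows):
cities.owner | cities.score | cities.amt | books.price | books.city | books.score
eve | 80 | 4 | 2 | NY | 80
dave | 1 | 6 | 2 | MIA | 1
eve | 5 | 8 | 3 | NY | 5
eve | 5 | 8 | 30 | NY | 5
eve | 5 | 8 | 7 | MIA | 5
bob | 5 | 70 | 3 | NY | 5
bob | 5 | 70 | 30 | NY | 5
bob | 5 | 70 | 7 | MIA | 5
After WHERE (6 rows):
cities.owner | cities.score | cities.amt | books.price | books.city | books.score
eve | 5 | 8 | 3 | NY | 5
eve | 5 | 8 | 30 | NY | 5
eve | 5 | 8 | 7 | MIA | 5
bob | 5 | 70 | 3 | NY | 5
bob | 5 | 70 | 30 | NY | 5
bob | 5 | 70 | 7 | MIA | 5
After GROUP BY (2 rows):
books.city | max_price
NY | 30
MIA | 7

== RESULT ==
books.city | max_price
NY | 30
MIA | 7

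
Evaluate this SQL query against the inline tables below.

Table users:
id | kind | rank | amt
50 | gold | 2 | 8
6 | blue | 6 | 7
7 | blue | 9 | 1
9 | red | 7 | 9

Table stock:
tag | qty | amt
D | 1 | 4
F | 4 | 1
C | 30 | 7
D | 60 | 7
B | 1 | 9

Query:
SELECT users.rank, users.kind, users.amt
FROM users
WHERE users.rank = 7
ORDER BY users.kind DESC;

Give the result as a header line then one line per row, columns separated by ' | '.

After WHERE (1 rows):
users.id | users.kind | users.rank | users.amt
9 | red | 7 | 9
After SELECT (1 rows):
users.rank | users.kind | users.amt
7 | red | 9
After ORDER BY (1 rows):
users.rank | users.kind | users.amt
7 | red | 9

== RESULT ==
users.rank | users.kind | users.amt
7 | red | 9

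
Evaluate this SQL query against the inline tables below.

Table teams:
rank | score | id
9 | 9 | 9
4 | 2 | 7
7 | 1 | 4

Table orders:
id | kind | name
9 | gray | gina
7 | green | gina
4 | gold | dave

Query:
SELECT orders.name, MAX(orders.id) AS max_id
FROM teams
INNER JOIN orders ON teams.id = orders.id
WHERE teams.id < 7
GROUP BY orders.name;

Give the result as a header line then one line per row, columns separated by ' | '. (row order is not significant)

After JOIN orders (3 rows):
teams.rank | teams.score | teams.id | orders.id | orders.kind | orders.name
9 | 9 | 9 | 9 | gray | gina
4 | 2 | 7 | 7 | green | gina
7 | 1 | 4 | 4 | gold | dave
After WHERE (1 rows):
teams.rank | teams.score | teams.id | orders.id | orders.kind | orders.name
7 | 1 | 4 | 4 | gold | dave
After GROUP BY (1 rows):
orders.name | max_id
dave | 4

== RESULT ==
orders.name | max_id
dave | 4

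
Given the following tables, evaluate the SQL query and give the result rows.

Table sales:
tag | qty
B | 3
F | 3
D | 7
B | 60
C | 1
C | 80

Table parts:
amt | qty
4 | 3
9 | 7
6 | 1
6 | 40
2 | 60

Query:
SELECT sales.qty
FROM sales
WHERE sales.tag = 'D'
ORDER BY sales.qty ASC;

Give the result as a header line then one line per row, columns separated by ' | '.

== RESULT ==
sales.qty
7

Derivation:
After WHERE (1 rows):
sales.tag | sales.qty
D | 7
After SELECT (1 rows):
sales.qty
7
After ORDER BY (1 rows):
sales.qty
7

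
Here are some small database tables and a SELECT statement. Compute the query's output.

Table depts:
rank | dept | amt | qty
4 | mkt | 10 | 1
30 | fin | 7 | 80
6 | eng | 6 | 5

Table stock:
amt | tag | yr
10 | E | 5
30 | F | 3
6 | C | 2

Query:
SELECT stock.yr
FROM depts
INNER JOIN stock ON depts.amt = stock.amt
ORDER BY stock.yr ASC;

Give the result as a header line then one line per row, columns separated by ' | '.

After JOIN stock (2 rows):
depts.rank | depts.dept | depts.amt | depts.qty | stock.amt | stock.tag | stock.yr
4 | mkt | 10 | 1 | 10 | E | 5
6 | eng | 6 | 5 | 6 | C | 2
After SELECT (2 rows):
stock.yr
5
2
After ORDER BY (2 rows):
stock.yr
2
5

== RESULT ==
stock.yr
2
5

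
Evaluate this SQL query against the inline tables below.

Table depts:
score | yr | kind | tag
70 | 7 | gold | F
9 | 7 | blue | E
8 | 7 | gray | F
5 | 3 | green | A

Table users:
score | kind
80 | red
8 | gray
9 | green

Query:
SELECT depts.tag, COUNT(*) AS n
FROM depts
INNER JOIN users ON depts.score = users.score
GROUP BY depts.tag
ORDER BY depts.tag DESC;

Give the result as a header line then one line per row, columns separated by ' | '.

== RESULT ==
depts.tag | n
F | 1
E | 1

Derivation:
After JOIN users (2 rows):
depts.score | depts.yr | depts.kind | depts.tag | users.score | users.kind
9 | 7 | blue | E | 9 | green
8 | 7 | gray | F | 8 | gray
After GROUP BY (2 rows):
depts.tag | n
E | 1
F | 1
After ORDER BY (2 rows):
depts.tag | n
F | 1
E | 1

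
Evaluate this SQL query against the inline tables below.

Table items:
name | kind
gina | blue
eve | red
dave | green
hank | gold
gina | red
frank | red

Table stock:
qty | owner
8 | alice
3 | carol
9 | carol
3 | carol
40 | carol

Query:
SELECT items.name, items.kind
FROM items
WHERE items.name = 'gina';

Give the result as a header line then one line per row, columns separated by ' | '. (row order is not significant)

== RESULT ==
items.name | items.kind
gina | blue
gina | red

Derivation:
After WHERE (2 rows):
items.name | items.kind
gina | blue
gina | red
After SELECT (2 rows):
items.name | items.kind
gina | blue
gina | red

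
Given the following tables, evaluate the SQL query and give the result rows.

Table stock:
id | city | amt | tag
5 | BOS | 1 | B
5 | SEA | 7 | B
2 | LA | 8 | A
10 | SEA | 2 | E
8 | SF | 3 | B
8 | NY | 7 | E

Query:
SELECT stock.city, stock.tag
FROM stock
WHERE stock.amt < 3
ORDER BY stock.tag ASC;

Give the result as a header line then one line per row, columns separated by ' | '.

== RESULT ==
stock.city | stock.tag
BOS | B
SEA | E

Derivation:
After WHERE (2 rows):
stock.id | stock.city | stock.amt | stock.tag
5 | BOS | 1 | B
10 | SEA | 2 | E
After SELECT (2 rows):
stock.city | stock.tag
BOS | B
SEA | E
After ORDER BY (2 rows):
stock.city | stock.tag
BOS | B
SEA | E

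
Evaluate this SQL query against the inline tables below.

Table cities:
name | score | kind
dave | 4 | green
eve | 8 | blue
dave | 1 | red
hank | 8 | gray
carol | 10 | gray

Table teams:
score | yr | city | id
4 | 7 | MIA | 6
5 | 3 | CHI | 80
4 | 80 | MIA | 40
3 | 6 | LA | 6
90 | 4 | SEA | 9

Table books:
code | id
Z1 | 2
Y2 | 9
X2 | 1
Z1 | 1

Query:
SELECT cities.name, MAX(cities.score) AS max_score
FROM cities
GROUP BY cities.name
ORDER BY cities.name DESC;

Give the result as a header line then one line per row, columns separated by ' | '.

After GROUP BY (4 rows):
cities.name | max_score
dave | 4
eve | 8
hank | 8
carol | 10
After ORDER BY (4 rows):
cities.name | max_score
hank | 8
eve | 8
dave | 4
carol | 10

== RESULT ==
cities.name | max_score
hank | 8
eve | 8
dave | 4
carol | 10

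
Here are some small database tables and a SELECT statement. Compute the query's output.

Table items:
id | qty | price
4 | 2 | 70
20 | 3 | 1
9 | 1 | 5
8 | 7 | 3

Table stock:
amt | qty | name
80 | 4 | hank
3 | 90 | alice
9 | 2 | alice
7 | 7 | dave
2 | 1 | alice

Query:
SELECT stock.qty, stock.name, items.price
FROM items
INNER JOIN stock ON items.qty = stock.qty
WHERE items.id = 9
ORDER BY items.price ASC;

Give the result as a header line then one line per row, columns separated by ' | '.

After JOIN stock (3 rows):
items.id | items.qty | items.price | stock.amt | stock.qty | stock.name
4 | 2 | 70 | 9 | 2 | alice
9 | 1 | 5 | 2 | 1 | alice
8 | 7 | 3 | 7 | 7 | dave
After WHERE (1 rows):
items.id | items.qty | items.price | stock.amt | stock.qty | stock.name
9 | 1 | 5 | 2 | 1 | alice
After SELECT (1 rows):
stock.qty | stock.name | items.price
1 | alice | 5
After ORDER BY (1 rows):
stock.qty | stock.name | items.price
1 | alice | 5

== RESULT ==
stock.qty | stock.name | items.price
1 | alice | 5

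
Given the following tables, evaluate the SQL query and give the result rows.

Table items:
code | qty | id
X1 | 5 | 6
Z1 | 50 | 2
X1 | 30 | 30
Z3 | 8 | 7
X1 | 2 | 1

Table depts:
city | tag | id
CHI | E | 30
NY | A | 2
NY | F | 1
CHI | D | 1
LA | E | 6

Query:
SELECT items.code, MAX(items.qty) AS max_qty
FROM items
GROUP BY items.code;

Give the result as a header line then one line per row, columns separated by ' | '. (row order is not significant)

== RESULT ==
items.code | max_qty
X1 | 30
Z1 | 50
Z3 | 8

Derivation:
After GROUP BY (3 rows):
items.code | max_qty
X1 | 30
Z1 | 50
Z3 | 8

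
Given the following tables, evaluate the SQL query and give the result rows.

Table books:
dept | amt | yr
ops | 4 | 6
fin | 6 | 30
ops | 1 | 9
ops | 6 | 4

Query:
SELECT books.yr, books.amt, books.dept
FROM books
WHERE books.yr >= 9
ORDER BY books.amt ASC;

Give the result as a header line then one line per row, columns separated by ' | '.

== RESULT ==
books.yr | books.amt | books.dept
9 | 1 | ops
30 | 6 | fin

Derivation:
After WHERE (2 rows):
books.dept | books.amt | books.yr
fin | 6 | 30
ops | 1 | 9
After SELECT (2 rows):
books.yr | books.amt | books.dept
30 | 6 | fin
9 | 1 | ops
After ORDER BY (2 rows):
books.yr | books.amt | books.dept
9 | 1 | ops
30 | 6 | fin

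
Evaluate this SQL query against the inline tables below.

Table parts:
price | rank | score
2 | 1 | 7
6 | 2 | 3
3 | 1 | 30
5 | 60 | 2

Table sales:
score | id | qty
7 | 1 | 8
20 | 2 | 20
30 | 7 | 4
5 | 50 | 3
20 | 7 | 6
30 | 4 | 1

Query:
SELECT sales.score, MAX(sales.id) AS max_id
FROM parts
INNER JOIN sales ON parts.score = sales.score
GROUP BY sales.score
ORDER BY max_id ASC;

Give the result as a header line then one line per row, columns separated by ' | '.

After JOIN sales (3 rows):
parts.price | parts.rank | parts.score | sales.score | sales.id | sales.qty
2 | 1 | 7 | 7 | 1 | 8
3 | 1 | 30 | 30 | 7 | 4
3 | 1 | 30 | 30 | 4 | 1
After GROUP BY (2 rows):
sales.score | max_id
7 | 1
30 | 7
After ORDER BY (2 rows):
sales.score | max_id
7 | 1
30 | 7

== RESULT ==
sales.score | max_id
7 | 1
30 | 7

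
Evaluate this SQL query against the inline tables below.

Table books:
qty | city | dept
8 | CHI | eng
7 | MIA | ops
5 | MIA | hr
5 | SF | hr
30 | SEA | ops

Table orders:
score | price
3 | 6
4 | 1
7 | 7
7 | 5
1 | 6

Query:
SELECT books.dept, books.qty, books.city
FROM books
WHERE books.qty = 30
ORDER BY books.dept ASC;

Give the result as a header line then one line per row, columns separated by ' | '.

== RESULT ==
books.dept | books.qty | books.city
ops | 30 | SEA

Derivation:
After WHERE (1 rows):
books.qty | books.city | books.dept
30 | SEA | ops
After SELECT (1 rows):
books.dept | books.qty | books.city
ops | 30 | SEA
After ORDER BY (1 rows):
books.dept | books.qty | books.city
ops | 30 | SEA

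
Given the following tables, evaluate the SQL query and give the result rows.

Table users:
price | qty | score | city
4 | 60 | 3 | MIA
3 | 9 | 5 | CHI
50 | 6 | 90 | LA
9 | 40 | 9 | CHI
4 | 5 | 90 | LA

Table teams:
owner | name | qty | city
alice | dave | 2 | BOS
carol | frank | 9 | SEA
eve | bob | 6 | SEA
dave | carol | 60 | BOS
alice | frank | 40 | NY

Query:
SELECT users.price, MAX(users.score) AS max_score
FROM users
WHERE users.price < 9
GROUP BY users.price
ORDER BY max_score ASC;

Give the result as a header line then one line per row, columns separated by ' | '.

== RESULT ==
users.price | max_score
3 | 5
4 | 90

Derivation:
After WHERE (3 rows):
users.price | users.qty | users.score | users.city
4 | 60 | 3 | MIA
3 | 9 | 5 | CHI
4 | 5 | 90 | LA
After GROUP BY (2 rows):
users.price | max_score
4 | 90
3 | 5
After ORDER BY (2 rows):
users.price | max_score
3 | 5
4 | 90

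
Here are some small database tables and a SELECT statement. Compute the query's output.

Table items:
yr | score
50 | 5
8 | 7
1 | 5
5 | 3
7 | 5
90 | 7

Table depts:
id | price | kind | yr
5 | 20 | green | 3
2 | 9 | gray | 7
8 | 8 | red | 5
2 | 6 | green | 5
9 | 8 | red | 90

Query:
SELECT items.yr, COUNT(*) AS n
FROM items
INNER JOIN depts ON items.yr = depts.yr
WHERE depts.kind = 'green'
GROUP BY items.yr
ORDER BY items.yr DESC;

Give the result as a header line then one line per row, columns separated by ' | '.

== RESULT ==
items.yr | n
5 | 1

Derivation:
After JOIN depts (4 rows):
items.yr | items.score | depts.id | depts.price | depts.kind | depts.yr
5 | 3 | 8 | 8 | red | 5
5 | 3 | 2 | 6 | green | 5
7 | 5 | 2 | 9 | gray | 7
90 | 7 | 9 | 8 | red | 90
After WHERE (1 rows):
items.yr | items.score | depts.id | depts.price | depts.kind | depts.yr
5 | 3 | 2 | 6 | green | 5
After GROUP BY (1 rows):
items.yr | n
5 | 1
After ORDER BY (1 rows):
items.yr | n
5 | 1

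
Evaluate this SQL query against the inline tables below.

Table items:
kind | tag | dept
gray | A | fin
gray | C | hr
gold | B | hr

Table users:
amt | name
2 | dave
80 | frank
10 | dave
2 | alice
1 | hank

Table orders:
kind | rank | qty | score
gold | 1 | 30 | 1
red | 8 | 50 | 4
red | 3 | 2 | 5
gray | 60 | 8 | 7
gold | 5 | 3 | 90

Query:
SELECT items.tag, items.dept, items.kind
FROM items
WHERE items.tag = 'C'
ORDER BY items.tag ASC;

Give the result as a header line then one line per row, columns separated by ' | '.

== RESULT ==
items.tag | items.dept | items.kind
C | hr | gray

Derivation:
After WHERE (1 rows):
items.kind | items.tag | items.dept
gray | C | hr
After SELECT (1 rows):
items.tag | items.dept | items.kind
C | hr | gray
After ORDER BY (1 rows):
items.tag | items.dept | items.kind
C | hr | gray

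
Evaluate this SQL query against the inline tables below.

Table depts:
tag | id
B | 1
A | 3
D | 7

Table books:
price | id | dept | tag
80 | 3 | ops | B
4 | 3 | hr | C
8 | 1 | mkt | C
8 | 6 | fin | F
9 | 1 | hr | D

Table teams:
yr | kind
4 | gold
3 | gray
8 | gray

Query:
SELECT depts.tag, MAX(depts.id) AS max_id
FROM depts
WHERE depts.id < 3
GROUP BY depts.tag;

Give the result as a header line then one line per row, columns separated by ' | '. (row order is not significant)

After WHERE (1 rows):
depts.tag | depts.id
B | 1
After GROUP BY (1 rows):
depts.tag | max_id
B | 1

== RESULT ==
depts.tag | max_id
B | 1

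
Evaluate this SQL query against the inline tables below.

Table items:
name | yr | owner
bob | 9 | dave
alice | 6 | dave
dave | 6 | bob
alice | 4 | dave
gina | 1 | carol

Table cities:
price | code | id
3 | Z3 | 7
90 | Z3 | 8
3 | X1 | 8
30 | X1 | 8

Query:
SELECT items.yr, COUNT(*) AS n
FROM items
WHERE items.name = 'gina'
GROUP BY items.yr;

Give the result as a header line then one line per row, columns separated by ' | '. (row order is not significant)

After WHERE (1 rows):
items.name | items.yr | items.owner
gina | 1 | carol
After GROUP BY (1 rows):
items.yr | n
1 | 1

== RESULT ==
items.yr | n
1 | 1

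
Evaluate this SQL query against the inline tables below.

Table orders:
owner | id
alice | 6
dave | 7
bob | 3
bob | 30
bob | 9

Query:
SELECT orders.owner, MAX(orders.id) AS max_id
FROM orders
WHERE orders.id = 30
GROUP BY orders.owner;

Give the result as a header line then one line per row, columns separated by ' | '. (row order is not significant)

== RESULT ==
orders.owner | max_id
bob | 30

Derivation:
After WHERE (1 rows):
orders.owner | orders.id
bob | 30
After GROUP BY (1 rows):
orders.owner | max_id
bob | 30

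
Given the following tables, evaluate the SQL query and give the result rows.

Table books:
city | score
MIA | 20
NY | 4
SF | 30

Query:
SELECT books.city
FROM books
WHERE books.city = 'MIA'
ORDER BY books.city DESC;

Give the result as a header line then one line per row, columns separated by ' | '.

After WHERE (1 rows):
books.city | books.score
MIA | 20
After SELECT (1 rows):
books.city
MIA
After ORDER BY (1 rows):
books.city
MIA

== RESULT ==
books.city
MIA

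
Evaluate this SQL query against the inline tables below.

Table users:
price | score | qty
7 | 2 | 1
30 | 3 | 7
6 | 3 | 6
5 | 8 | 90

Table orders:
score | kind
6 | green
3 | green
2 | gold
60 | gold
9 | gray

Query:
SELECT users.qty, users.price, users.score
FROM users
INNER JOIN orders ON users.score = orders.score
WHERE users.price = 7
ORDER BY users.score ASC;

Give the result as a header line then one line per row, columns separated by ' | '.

== RESULT ==
users.qty | users.price | users.score
1 | 7 | 2

Derivation:
After JOIN orders (3 rows):
users.price | users.score | users.qty | orders.score | orders.kind
7 | 2 | 1 | 2 | gold
30 | 3 | 7 | 3 | green
6 | 3 | 6 | 3 | green
After WHERE (1 rows):
users.price | users.score | users.qty | orders.score | orders.kind
7 | 2 | 1 | 2 | gold
After SELECT (1 rows):
users.qty | users.price | users.score
1 | 7 | 2
After ORDER BY (1 rows):
users.qty | users.price | users.score
1 | 7 | 2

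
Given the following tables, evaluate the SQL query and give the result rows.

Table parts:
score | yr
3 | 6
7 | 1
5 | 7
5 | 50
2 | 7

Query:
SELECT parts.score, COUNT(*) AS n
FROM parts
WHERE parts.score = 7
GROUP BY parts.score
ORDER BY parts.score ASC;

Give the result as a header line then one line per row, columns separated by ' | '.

After WHERE (1 rows):
parts.score | parts.yr
7 | 1
After GROUP BY (1 rows):
parts.score | n
7 | 1
After ORDER BY (1 rows):
parts.score | n
7 | 1

== RESULT ==
parts.score | n
7 | 1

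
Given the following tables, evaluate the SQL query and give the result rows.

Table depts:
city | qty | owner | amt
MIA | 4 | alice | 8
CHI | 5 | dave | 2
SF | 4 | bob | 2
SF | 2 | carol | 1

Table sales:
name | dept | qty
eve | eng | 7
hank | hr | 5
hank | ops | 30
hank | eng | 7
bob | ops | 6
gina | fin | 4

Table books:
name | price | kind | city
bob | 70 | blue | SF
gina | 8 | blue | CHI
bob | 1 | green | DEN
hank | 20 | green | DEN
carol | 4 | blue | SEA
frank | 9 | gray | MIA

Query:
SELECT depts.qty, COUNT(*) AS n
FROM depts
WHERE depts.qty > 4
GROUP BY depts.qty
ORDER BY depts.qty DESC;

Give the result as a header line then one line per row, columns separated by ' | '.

After WHERE (1 rows):
depts.city | depts.qty | depts.owner | depts.amt
CHI | 5 | dave | 2
After GROUP BY (1 rows):
depts.qty | n
5 | 1
After ORDER BY (1 rows):
depts.qty | n
5 | 1

== RESULT ==
depts.qty | n
5 | 1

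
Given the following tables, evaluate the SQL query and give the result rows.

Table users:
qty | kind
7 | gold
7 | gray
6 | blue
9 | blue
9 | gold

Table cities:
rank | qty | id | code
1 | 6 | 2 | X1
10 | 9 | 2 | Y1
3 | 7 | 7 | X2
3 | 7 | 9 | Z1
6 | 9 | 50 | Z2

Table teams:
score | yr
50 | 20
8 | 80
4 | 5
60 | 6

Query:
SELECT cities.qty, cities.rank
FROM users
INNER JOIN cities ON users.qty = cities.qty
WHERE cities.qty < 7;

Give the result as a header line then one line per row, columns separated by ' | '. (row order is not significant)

After JOIN cities (9 rows):
users.qty | users.kind | cities.rank | cities.qty | cities.id | cities.code
7 | gold | 3 | 7 | 7 | X2
7 | gold | 3 | 7 | 9 | Z1
7 | gray | 3 | 7 | 7 | X2
7 | gray | 3 | 7 | 9 | Z1
6 | blue | 1 | 6 | 2 | X1
9 | blue | 10 | 9 | 2 | Y1
9 | blue | 6 | 9 | 50 | Z2
9 | gold | 10 | 9 | 2 | Y1
9 | gold | 6 | 9 | 50 | Z2
After WHERE (1 rows):
users.qty | users.kind | cities.rank | cities.qty | cities.id | cities.code
6 | blue | 1 | 6 | 2 | X1
After SELECT (1 rows):
cities.qty | cities.rank
6 | 1

== RESULT ==
cities.qty | cities.rank
6 | 1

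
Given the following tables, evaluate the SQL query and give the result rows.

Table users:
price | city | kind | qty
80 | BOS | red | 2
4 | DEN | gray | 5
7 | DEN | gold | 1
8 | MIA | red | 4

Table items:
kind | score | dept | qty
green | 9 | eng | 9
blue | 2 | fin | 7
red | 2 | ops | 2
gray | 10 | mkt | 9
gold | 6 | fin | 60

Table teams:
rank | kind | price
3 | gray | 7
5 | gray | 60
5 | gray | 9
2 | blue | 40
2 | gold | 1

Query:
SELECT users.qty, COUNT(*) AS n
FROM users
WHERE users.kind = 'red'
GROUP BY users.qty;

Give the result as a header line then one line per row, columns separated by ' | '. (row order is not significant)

After WHERE (2 rows):
users.price | users.city | users.kind | users.qty
80 | BOS | red | 2
8 | MIA | red | 4
After GROUP BY (2 rows):
users.qty | n
2 | 1
4 | 1

== RESULT ==
users.qty | n
2 | 1
4 | 1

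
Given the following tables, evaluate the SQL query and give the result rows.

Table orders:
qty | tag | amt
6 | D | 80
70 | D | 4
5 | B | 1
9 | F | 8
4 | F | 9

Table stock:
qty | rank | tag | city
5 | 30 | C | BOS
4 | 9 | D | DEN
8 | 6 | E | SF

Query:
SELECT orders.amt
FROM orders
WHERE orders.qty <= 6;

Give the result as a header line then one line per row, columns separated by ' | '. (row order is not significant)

== RESULT ==
orders.amt
80
1
9

Derivation:
After WHERE (3 rows):
orders.qty | orders.tag | orders.amt
6 | D | 80
5 | B | 1
4 | F | 9
After SELECT (3 rows):
orders.amt
80
1
9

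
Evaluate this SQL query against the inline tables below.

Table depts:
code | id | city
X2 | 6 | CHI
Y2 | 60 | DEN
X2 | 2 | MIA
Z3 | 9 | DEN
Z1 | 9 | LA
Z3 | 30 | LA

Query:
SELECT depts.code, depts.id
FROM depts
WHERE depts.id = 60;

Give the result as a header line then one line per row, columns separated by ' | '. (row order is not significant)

After WHERE (1 rows):
depts.code | depts.id | depts.city
Y2 | 60 | DEN
After SELECT (1 rows):
depts.code | depts.id
Y2 | 60

== RESULT ==
depts.code | depts.id
Y2 | 60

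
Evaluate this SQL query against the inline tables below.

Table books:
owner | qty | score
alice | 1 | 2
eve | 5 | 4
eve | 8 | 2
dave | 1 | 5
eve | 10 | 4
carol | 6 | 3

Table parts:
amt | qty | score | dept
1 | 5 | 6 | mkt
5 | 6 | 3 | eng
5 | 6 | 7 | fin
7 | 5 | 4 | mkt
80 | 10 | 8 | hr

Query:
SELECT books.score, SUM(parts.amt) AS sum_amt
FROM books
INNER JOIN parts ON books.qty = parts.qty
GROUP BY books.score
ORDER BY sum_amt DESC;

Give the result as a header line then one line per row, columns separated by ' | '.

After JOIN parts (5 rows):
books.owner | books.qty | books.score | parts.amt | parts.qty | parts.score | parts.dept
eve | 5 | 4 | 1 | 5 | 6 | mkt
eve | 5 | 4 | 7 | 5 | 4 | mkt
eve | 10 | 4 | 80 | 10 | 8 | hr
carol | 6 | 3 | 5 | 6 | 3 | eng
carol | 6 | 3 | 5 | 6 | 7 | fin
After GROUP BY (2 rows):
books.score | sum_amt
4 | 88
3 | 10
After ORDER BY (2 rows):
books.score | sum_amt
4 | 88
3 | 10

== RESULT ==
books.score | sum_amt
4 | 88
3 | 10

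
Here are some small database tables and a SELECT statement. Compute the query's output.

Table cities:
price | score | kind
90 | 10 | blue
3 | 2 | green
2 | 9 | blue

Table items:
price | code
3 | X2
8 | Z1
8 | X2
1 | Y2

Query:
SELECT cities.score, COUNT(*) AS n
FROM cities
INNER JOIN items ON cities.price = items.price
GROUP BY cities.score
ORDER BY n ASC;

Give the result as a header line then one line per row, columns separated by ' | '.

After JOIN items (1 rows):
cities.price | cities.score | cities.kind | items.price | items.code
3 | 2 | green | 3 | X2
After GROUP BY (1 rows):
cities.score | n
2 | 1
After ORDER BY (1 rows):
cities.score | n
2 | 1

== RESULT ==
cities.score | n
2 | 1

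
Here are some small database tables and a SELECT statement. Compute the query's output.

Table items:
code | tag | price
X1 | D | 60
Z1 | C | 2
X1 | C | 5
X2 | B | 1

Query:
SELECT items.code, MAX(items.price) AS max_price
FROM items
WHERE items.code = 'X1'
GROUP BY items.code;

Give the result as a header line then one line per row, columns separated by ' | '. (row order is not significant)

After WHERE (2 rows):
items.code | items.tag | items.price
X1 | D | 60
X1 | C | 5
After GROUP BY (1 rows):
items.code | max_price
X1 | 60

== RESULT ==
items.code | max_price
X1 | 60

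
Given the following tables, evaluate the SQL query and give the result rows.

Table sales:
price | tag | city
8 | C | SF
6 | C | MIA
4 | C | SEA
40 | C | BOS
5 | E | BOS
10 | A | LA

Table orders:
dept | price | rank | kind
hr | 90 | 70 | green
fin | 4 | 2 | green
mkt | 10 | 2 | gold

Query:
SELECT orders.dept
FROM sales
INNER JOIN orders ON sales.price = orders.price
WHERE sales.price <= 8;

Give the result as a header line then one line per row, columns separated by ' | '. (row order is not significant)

== RESULT ==
orders.dept
fin

Derivation:
After JOIN orders (2 rows):
sales.price | sales.tag | sales.city | orders.dept | orders.price | orders.rank | orders.kind
4 | C | SEA | fin | 4 | 2 | green
10 | A | LA | mkt | 10 | 2 | gold
After WHERE (1 rows):
sales.price | sales.tag | sales.city | orders.dept | orders.price | orders.rank | orders.kind
4 | C | SEA | fin | 4 | 2 | green
After SELECT (1 rows):
orders.dept
fin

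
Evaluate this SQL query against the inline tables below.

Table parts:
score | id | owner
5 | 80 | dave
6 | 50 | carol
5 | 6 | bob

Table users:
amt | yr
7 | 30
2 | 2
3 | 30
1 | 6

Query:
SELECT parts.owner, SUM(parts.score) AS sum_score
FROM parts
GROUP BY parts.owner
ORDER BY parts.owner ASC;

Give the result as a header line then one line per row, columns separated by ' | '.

After GROUP BY (3 rows):
parts.owner | sum_score
dave | 5
carol | 6
bob | 5
After ORDER BY (3 rows):
parts.owner | sum_score
bob | 5
carol | 6
dave | 5

== RESULT ==
parts.owner | sum_score
bob | 5
carol | 6
dave | 5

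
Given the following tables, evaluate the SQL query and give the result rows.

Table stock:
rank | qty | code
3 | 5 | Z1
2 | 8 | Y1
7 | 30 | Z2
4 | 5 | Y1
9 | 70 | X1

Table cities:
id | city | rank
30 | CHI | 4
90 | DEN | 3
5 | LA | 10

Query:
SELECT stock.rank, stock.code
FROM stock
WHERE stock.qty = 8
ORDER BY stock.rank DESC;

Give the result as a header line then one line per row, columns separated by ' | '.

After WHERE (1 rows):
stock.rank | stock.qty | stock.code
2 | 8 | Y1
After SELECT (1 rows):
stock.rank | stock.code
2 | Y1
After ORDER BY (1 rows):
stock.rank | stock.code
2 | Y1

== RESULT ==
stock.rank | stock.code
2 | Y1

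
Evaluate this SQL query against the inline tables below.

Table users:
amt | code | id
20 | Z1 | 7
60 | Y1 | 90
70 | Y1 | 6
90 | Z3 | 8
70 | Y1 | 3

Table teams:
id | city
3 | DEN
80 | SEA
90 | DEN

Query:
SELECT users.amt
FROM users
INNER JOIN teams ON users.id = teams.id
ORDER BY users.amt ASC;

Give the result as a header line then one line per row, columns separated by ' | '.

After JOIN teams (2 rows):
users.amt | users.code | users.id | teams.id | teams.city
60 | Y1 | 90 | 90 | DEN
70 | Y1 | 3 | 3 | DEN
After SELECT (2 rows):
users.amt
60
70
After ORDER BY (2 rows):
users.amt
60
70

== RESULT ==
users.amt
60
70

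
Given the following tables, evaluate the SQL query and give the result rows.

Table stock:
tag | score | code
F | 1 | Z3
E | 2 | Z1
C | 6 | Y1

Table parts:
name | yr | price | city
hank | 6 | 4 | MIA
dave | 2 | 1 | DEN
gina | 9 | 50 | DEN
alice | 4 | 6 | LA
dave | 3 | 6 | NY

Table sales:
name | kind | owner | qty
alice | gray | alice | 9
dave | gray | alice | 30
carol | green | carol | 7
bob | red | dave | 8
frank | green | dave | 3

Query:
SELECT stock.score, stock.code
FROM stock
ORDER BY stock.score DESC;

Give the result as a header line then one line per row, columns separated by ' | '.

After SELECT (3 rows):
stock.score | stock.code
1 | Z3
2 | Z1
6 | Y1
After ORDER BY (3 rows):
stock.score | stock.code
6 | Y1
2 | Z1
1 | Z3

== RESULT ==
stock.score | stock.code
6 | Y1
2 | Z1
1 | Z3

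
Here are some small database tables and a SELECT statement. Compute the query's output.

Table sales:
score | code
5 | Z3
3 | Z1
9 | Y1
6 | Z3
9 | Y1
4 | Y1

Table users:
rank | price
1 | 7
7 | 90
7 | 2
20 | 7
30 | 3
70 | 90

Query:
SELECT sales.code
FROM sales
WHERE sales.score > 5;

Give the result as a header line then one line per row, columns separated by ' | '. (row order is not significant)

After WHERE (3 rows):
sales.score | sales.code
9 | Y1
6 | Z3
9 | Y1
After SELECT (3 rows):
sales.code
Y1
Z3
Y1

== RESULT ==
sales.code
Y1
Z3
Y1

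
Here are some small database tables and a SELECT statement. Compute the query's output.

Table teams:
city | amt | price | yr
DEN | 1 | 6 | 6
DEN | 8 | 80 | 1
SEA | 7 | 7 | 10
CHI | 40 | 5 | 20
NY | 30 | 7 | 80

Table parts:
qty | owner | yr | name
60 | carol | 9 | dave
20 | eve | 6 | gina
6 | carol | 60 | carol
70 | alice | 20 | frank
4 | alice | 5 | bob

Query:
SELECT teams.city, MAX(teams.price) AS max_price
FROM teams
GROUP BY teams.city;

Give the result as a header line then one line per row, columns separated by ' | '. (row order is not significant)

== RESULT ==
teams.city | max_price
DEN | 80
SEA | 7
CHI | 5
NY | 7

Derivation:
After GROUP BY (4 rows):
teams.city | max_price
DEN | 80
SEA | 7
CHI | 5
NY | 7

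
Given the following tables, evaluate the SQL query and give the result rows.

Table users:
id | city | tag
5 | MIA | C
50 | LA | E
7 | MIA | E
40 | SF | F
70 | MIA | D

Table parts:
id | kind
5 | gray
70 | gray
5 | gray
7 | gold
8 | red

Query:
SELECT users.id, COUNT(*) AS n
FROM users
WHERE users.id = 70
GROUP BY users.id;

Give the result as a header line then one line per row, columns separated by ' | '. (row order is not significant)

== RESULT ==
users.id | n
70 | 1

Derivation:
After WHERE (1 rows):
users.id | users.city | users.tag
70 | MIA | D
After GROUP BY (1 rows):
users.id | n
70 | 1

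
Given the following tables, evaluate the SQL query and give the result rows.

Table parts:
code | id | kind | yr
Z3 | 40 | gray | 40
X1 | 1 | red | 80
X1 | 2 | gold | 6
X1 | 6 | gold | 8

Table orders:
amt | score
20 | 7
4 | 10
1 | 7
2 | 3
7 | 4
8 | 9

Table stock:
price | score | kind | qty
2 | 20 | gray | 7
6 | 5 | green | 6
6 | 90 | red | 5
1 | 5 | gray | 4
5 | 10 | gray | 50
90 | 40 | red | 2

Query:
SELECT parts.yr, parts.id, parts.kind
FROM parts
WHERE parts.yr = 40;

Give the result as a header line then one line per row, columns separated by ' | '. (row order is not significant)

After WHERE (1 rows):
parts.code | parts.id | parts.kind | parts.yr
Z3 | 40 | gray | 40
After SELECT (1 rows):
parts.yr | parts.id | parts.kind
40 | 40 | gray

== RESULT ==
parts.yr | parts.id | parts.kind
40 | 40 | gray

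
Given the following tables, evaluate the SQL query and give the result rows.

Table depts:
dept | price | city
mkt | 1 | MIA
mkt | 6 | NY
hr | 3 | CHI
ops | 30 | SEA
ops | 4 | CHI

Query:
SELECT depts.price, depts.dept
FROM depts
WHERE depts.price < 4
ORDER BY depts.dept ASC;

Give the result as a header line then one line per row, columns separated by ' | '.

== RESULT ==
depts.price | depts.dept
3 | hr
1 | mkt

Derivation:
After WHERE (2 rows):
depts.dept | depts.price | depts.city
mkt | 1 | MIA
hr | 3 | CHI
After SELECT (2 rows):
depts.price | depts.dept
1 | mkt
3 | hr
After ORDER BY (2 rows):
depts.price | depts.dept
3 | hr
1 | mkt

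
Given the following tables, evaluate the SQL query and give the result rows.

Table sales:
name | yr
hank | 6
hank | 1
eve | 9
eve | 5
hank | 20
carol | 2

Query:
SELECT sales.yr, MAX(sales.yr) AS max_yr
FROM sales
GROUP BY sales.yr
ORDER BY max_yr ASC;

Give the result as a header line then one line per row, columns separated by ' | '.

== RESULT ==
sales.yr | max_yr
1 | 1
2 | 2
5 | 5
6 | 6
9 | 9
20 | 20

Derivation:
After GROUP BY (6 rows):
sales.yr | max_yr
6 | 6
1 | 1
9 | 9
5 | 5
20 | 20
2 | 2
After ORDER BY (6 rows):
sales.yr | max_yr
1 | 1
2 | 2
5 | 5
6 | 6
9 | 9
20 | 20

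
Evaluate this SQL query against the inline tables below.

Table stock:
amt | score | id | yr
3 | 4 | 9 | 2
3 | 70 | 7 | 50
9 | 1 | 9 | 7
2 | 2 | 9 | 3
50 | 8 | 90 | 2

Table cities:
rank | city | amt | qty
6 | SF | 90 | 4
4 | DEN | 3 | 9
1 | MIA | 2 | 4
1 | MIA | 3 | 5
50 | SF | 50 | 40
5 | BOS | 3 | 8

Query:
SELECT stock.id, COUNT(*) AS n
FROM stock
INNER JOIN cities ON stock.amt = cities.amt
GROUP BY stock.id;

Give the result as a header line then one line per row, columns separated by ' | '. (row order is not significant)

After JOIN cities (8 rows):
stock.amt | stock.score | stock.id | stock.yr | cities.rank | cities.city | cities.amt | cities.qty
3 | 4 | 9 | 2 | 4 | DEN | 3 | 9
3 | 4 | 9 | 2 | 1 | MIA | 3 | 5
3 | 4 | 9 | 2 | 5 | BOS | 3 | 8
3 | 70 | 7 | 50 | 4 | DEN | 3 | 9
3 | 70 | 7 | 50 | 1 | MIA | 3 | 5
3 | 70 | 7 | 50 | 5 | BOS | 3 | 8
2 | 2 | 9 | 3 | 1 | MIA | 2 | 4
50 | 8 | 90 | 2 | 50 | SF | 50 | 40
After GROUP BY (3 rows):
stock.id | n
9 | 4
7 | 3
90 | 1

== RESULT ==
stock.id | n
9 | 4
7 | 3
90 | 1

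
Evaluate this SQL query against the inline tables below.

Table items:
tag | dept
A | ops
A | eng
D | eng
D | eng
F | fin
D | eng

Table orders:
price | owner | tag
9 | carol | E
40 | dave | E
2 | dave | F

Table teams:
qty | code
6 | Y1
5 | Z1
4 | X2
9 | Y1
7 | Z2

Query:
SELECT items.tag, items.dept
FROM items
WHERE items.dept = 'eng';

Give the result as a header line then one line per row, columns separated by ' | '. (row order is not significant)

After WHERE (4 rows):
items.tag | items.dept
A | eng
D | eng
D | eng
D | eng
After SELECT (4 rows):
items.tag | items.dept
A | eng
D | eng
D | eng
D | eng

== RESULT ==
items.tag | items.dept
A | eng
D | eng
D | eng
D | eng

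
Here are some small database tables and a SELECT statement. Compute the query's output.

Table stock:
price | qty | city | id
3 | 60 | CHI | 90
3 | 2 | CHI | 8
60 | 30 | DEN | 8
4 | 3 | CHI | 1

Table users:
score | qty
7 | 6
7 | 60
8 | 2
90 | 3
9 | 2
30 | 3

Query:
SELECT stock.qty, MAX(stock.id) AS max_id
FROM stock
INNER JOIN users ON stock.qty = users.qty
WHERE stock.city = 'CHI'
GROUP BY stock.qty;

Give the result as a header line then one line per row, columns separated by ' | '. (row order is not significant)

After JOIN users (5 rows):
stock.price | stock.qty | stock.city | stock.id | users.score | users.qty
3 | 60 | CHI | 90 | 7 | 60
3 | 2 | CHI | 8 | 8 | 2
3 | 2 | CHI | 8 | 9 | 2
4 | 3 | CHI | 1 | 90 | 3
4 | 3 | CHI | 1 | 30 | 3
After WHERE (5 rows):
stock.price | stock.qty | stock.city | stock.id | users.score | users.qty
3 | 60 | CHI | 90 | 7 | 60
3 | 2 | CHI | 8 | 8 | 2
3 | 2 | CHI | 8 | 9 | 2
4 | 3 | CHI | 1 | 90 | 3
4 | 3 | CHI | 1 | 30 | 3
After GROUP BY (3 rows):
stock.qty | max_id
60 | 90
2 | 8
3 | 1

== RESULT ==
stock.qty | max_id
60 | 90
2 | 8
3 | 1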